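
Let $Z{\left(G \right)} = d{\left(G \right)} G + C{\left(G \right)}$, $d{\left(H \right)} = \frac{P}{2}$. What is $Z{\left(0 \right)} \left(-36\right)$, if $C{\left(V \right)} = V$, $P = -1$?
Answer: $0$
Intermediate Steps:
$d{\left(H \right)} = - \frac{1}{2}$
$Z{\left(G \right)} = \frac{G}{2}$ ($Z{\left(G \right)} = - \frac{G}{2} + G = \frac{G}{2}$)
$Z{\left(0 \right)} \left(-36\right) = \frac{1}{2} \cdot 0 \left(-36\right) = 0 \left(-36\right) = 0$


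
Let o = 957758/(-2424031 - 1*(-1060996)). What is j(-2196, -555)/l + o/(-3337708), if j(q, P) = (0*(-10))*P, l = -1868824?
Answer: 478879/2274706411890 ≈ 2.1052e-7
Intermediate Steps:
o = -957758/1363035 (o = 957758/(-2424031 + 1060996) = 957758/(-1363035) = 957758*(-1/1363035) = -957758/1363035 ≈ -0.70267)
j(q, P) = 0 (j(q, P) = 0*P = 0)
j(-2196, -555)/l + o/(-3337708) = 0/(-1868824) - 957758/1363035/(-3337708) = 0*(-1/1868824) - 957758/1363035*(-1/3337708) = 0 + 478879/2274706411890 = 478879/2274706411890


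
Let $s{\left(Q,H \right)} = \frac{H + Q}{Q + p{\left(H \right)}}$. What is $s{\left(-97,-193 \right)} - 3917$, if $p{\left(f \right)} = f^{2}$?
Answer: $- \frac{72762337}{18576} \approx -3917.0$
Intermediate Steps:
$s{\left(Q,H \right)} = \frac{H + Q}{Q + H^{2}}$
$s{\left(-97,-193 \right)} - 3917 = \frac{-193 - 97}{-97 + \left(-193\right)^{2}} - 3917 = \frac{1}{-97 + 37249} \left(-290\right) + \left(-23265 + 19348\right) = \frac{1}{37152} \left(-290\right) - 3917 = - \frac{145}{18576} - 3917 = - \frac{72762337}{18576}$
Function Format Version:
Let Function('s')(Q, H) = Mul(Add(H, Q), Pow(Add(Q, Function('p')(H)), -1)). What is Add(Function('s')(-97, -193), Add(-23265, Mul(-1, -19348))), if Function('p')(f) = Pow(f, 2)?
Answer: Rational(-72762337, 18576) ≈ -3917.0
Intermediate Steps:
Function('s')(Q, H) = Mul(Pow(Add(Q, Pow(H, 2)), -1), Add(H, Q)) (Function('s')(Q, H) = Mul(Add(H, Q), Pow(Add(Q, Pow(H, 2)), -1)) = Mul(Pow(Add(Q, Pow(H, 2)), -1), Add(H, Q)))
Add(Function('s')(-97, -193), Add(-23265, Mul(-1, -19348))) = Add(Mul(Pow(Add(-97, Pow(-193, 2)), -1), Add(-193, -97)), Add(-23265, Mul(-1, -19348))) = Add(Mul(Pow(Add(-97, 37249), -1), -290), Add(-23265, 19348)) = Add(Mul(Pow(37152, -1), -290), -3917) = Add(Mul(Rational(1, 37152), -290), -3917) = Add(Rational(-145, 18576), -3917) = Rational(-72762337, 18576)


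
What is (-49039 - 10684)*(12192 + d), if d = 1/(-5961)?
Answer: -4340459266453/5961 ≈ -7.2814e+8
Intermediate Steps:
d = -1/5961 ≈ -0.00016776
(-49039 - 10684)*(12192 + d) = (-49039 - 10684)*(12192 - 1/5961) = -59723*72676511/5961 = -4340459266453/5961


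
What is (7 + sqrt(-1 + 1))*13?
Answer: 91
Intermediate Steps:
(7 + sqrt(-1 + 1))*13 = (7 + sqrt(0))*13 = (7 + 0)*13 = 7*13 = 91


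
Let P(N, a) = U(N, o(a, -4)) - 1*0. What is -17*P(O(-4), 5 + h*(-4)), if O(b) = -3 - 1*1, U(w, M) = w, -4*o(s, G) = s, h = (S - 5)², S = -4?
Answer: 68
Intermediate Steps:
h = 81 (h = (-4 - 5)² = (-9)² = 81)
o(s, G) = -s/4
O(b) = -4 (O(b) = -3 - 1 = -4)
P(N, a) = N (P(N, a) = N - 1*0 = N + 0 = N)
-17*P(O(-4), 5 + h*(-4)) = -17*(-4) = 68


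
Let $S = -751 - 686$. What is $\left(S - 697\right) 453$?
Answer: $-966702$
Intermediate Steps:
$S = -1437$ ($S = -751 - 686 = -1437$)
$\left(S - 697\right) 453 = \left(-1437 - 697\right) 453 = \left(-2134\right) 453 = -966702$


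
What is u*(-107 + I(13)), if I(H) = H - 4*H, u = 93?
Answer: -13578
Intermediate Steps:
I(H) = -3*H
u*(-107 + I(13)) = 93*(-107 - 3*13) = 93*(-107 - 39) = 93*(-146) = -13578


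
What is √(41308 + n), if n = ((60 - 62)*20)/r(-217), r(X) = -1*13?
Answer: 2*√1745393/13 ≈ 203.25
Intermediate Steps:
r(X) = -13
n = 40/13 (n = ((60 - 62)*20)/(-13) = -2*20*(-1/13) = -40*(-1/13) = 40/13 ≈ 3.0769)
√(41308 + n) = √(41308 + 40/13) = √(537044/13) = 2*√1745393/13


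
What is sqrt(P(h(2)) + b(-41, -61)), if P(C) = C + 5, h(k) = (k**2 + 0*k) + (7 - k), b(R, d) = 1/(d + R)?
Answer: sqrt(145554)/102 ≈ 3.7403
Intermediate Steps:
b(R, d) = 1/(R + d)
h(k) = 7 + k**2 - k (h(k) = (k**2 + 0) + (7 - k) = k**2 + (7 - k) = 7 + k**2 - k)
P(C) = 5 + C
sqrt(P(h(2)) + b(-41, -61)) = sqrt((5 + (7 + 2**2 - 1*2)) + 1/(-41 - 61)) = sqrt((5 + (7 + 4 - 2)) + 1/(-102)) = sqrt((5 + 9) - 1/102) = sqrt(14 - 1/102) = sqrt(1427/102) = sqrt(145554)/102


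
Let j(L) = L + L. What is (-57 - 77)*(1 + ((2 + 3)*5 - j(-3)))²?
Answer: -137216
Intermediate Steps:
j(L) = 2*L
(-57 - 77)*(1 + ((2 + 3)*5 - j(-3)))² = (-57 - 77)*(1 + ((2 + 3)*5 - 2*(-3)))² = -134*(1 + (5*5 - 1*(-6)))² = -134*(1 + (25 + 6))² = -134*(1 + 31)² = -134*32² = -134*1024 = -137216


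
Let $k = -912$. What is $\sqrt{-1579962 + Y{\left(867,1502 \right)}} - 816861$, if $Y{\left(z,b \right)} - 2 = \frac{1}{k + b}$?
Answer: $-816861 + \frac{i \sqrt{549984075410}}{590} \approx -8.1686 \cdot 10^{5} + 1257.0 i$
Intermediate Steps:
$Y{\left(z,b \right)} = 2 + \frac{1}{-912 + b}$
$\sqrt{-1579962 + Y{\left(867,1502 \right)}} - 816861 = \sqrt{-1579962 + \frac{-1823 + 2 \cdot 1502}{-912 + 1502}} - 816861 = \sqrt{-1579962 + \frac{-1823 + 3004}{590}} - 816861 = \sqrt{-1579962 + \frac{1}{590} \cdot 1181} - 816861 = \sqrt{-1579962 + \frac{1181}{590}} - 816861 = \sqrt{- \frac{932176399}{590}} - 816861 = \frac{i \sqrt{549984075410}}{590} - 816861 = -816861 + \frac{i \sqrt{549984075410}}{590}$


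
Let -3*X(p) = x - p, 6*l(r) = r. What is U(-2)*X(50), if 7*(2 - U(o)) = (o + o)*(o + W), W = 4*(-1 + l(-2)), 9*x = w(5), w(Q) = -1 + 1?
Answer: -2300/63 ≈ -36.508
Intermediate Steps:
w(Q) = 0
x = 0 (x = (⅑)*0 = 0)
l(r) = r/6
X(p) = p/3 (X(p) = -(0 - p)/3 = -(-1)*p/3 = p/3)
W = -16/3 (W = 4*(-1 + (⅙)*(-2)) = 4*(-1 - ⅓) = 4*(-4/3) = -16/3 ≈ -5.3333)
U(o) = 2 - 2*o*(-16/3 + o)/7 (U(o) = 2 - (o + o)*(o - 16/3)/7 = 2 - 2*o*(-16/3 + o)/7)
U(-2)*X(50) = (2 - 2/7*(-2)² + (32/21)*(-2))*((⅓)*50) = (2 - 2/7*4 - 64/21)*(50/3) = (2 - 8/7 - 64/21)*(50/3) = -46/21*50/3 = -2300/63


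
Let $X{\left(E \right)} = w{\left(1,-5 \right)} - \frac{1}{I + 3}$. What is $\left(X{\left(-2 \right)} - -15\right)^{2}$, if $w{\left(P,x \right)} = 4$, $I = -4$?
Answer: $400$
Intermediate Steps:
$X{\left(E \right)} = 5$ ($X{\left(E \right)} = 4 - \frac{1}{-4 + 3} = 4 - \frac{1}{-1} = 4 - -1 = 4 + 1 = 5$)
$\left(X{\left(-2 \right)} - -15\right)^{2} = \left(5 - -15\right)^{2} = \left(5 + 15\right)^{2} = 20^{2} = 400$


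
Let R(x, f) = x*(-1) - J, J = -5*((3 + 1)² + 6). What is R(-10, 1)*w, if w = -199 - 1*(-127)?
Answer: -8640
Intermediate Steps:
w = -72 (w = -199 + 127 = -72)
J = -110 (J = -5*(4² + 6) = -5*(16 + 6) = -5*22 = -110)
R(x, f) = 110 - x (R(x, f) = x*(-1) - 1*(-110) = -x + 110 = 110 - x)
R(-10, 1)*w = (110 - 1*(-10))*(-72) = (110 + 10)*(-72) = 120*(-72) = -8640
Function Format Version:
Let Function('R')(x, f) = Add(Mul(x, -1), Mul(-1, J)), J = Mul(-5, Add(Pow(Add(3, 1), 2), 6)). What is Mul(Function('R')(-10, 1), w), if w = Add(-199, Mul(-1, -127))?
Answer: -8640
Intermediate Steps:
w = -72 (w = Add(-199, 127) = -72)
J = -110 (J = Mul(-5, Add(Pow(4, 2), 6)) = Mul(-5, Add(16, 6)) = Mul(-5, 22) = -110)
Function('R')(x, f) = Add(110, Mul(-1, x)) (Function('R')(x, f) = Add(Mul(x, -1), Mul(-1, -110)) = Add(Mul(-1, x), 110) = Add(110, Mul(-1, x)))
Mul(Function('R')(-10, 1), w) = Mul(Add(110, Mul(-1, -10)), -72) = Mul(Add(110, 10), -72) = Mul(120, -72) = -8640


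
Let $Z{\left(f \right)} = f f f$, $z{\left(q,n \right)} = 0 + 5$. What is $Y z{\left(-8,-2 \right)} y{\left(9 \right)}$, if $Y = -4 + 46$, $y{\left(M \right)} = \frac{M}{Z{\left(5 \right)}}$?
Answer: $\frac{378}{25} \approx 15.12$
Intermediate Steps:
$z{\left(q,n \right)} = 5$
$Z{\left(f \right)} = f^{3}$ ($Z{\left(f \right)} = f^{2} f = f^{3}$)
$y{\left(M \right)} = \frac{M}{125}$ ($y{\left(M \right)} = \frac{M}{5^{3}} = \frac{M}{125}$)
$Y = 42$
$Y z{\left(-8,-2 \right)} y{\left(9 \right)} = 42 \cdot 5 \cdot \frac{1}{125} \cdot 9 = 210 \cdot \frac{9}{125} = \frac{378}{25}$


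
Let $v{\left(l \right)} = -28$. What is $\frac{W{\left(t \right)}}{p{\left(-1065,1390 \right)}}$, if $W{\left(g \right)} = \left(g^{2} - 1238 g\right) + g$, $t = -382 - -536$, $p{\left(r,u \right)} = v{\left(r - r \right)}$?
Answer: $\frac{11913}{2} \approx 5956.5$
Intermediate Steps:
$p{\left(r,u \right)} = -28$
$t = 154$ ($t = -382 + 536 = 154$)
$W{\left(g \right)} = g^{2} - 1237 g$
$\frac{W{\left(t \right)}}{p{\left(-1065,1390 \right)}} = \frac{154 \left(-1237 + 154\right)}{-28} = 154 \left(-1083\right) \left(- \frac{1}{28}\right) = \left(-166782\right) \left(- \frac{1}{28}\right) = \frac{11913}{2}$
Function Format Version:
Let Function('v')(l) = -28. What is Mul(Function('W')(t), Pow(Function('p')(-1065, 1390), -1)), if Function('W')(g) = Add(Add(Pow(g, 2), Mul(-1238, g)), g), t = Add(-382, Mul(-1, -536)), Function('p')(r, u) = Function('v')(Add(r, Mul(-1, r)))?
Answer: Rational(11913, 2) ≈ 5956.5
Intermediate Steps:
Function('p')(r, u) = -28
t = 154 (t = Add(-382, 536) = 154)
Function('W')(g) = Add(Pow(g, 2), Mul(-1237, g))
Mul(Function('W')(t), Pow(Function('p')(-1065, 1390), -1)) = Mul(Mul(154, Add(-1237, 154)), Pow(-28, -1)) = Mul(Mul(154, -1083), Rational(-1, 28)) = Mul(-166782, Rational(-1, 28)) = Rational(11913, 2)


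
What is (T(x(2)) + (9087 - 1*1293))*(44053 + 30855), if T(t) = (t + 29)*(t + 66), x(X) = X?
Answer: 741739016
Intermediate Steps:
T(t) = (29 + t)*(66 + t)
(T(x(2)) + (9087 - 1*1293))*(44053 + 30855) = ((1914 + 2² + 95*2) + (9087 - 1*1293))*(44053 + 30855) = ((1914 + 4 + 190) + (9087 - 1293))*74908 = (2108 + 7794)*74908 = 9902*74908 = 741739016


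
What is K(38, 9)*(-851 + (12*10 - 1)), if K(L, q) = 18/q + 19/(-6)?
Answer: 854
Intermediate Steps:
K(L, q) = -19/6 + 18/q (K(L, q) = 18/q + 19*(-1/6) = 18/q - 19/6 = -19/6 + 18/q)
K(38, 9)*(-851 + (12*10 - 1)) = (-19/6 + 18/9)*(-851 + (12*10 - 1)) = (-19/6 + 18*(1/9))*(-851 + (120 - 1)) = (-19/6 + 2)*(-851 + 119) = -7/6*(-732) = 854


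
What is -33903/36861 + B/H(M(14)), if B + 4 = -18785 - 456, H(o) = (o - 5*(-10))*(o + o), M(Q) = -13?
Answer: 225591753/11820094 ≈ 19.085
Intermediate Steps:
H(o) = 2*o*(50 + o) (H(o) = (o + 50)*(2*o) = (50 + o)*(2*o) = 2*o*(50 + o))
B = -19245 (B = -4 + (-18785 - 456) = -4 - 19241 = -19245)
-33903/36861 + B/H(M(14)) = -33903/36861 - 19245*(-1/(26*(50 - 13))) = -33903*1/36861 - 19245/(2*(-13)*37) = -11301/12287 - 19245/(-962) = -11301/12287 - 19245*(-1/962) = -11301/12287 + 19245/962 = 225591753/11820094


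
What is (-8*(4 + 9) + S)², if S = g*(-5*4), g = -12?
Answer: 18496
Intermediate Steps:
S = 240 (S = -(-60)*4 = -12*(-20) = 240)
(-8*(4 + 9) + S)² = (-8*(4 + 9) + 240)² = (-8*13 + 240)² = (-104 + 240)² = 136² = 18496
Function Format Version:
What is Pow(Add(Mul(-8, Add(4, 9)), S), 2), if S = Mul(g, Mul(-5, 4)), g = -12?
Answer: 18496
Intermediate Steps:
S = 240 (S = Mul(-12, Mul(-5, 4)) = Mul(-12, -20) = 240)
Pow(Add(Mul(-8, Add(4, 9)), S), 2) = Pow(Add(Mul(-8, Add(4, 9)), 240), 2) = Pow(Add(Mul(-8, 13), 240), 2) = Pow(Add(-104, 240), 2) = Pow(136, 2) = 18496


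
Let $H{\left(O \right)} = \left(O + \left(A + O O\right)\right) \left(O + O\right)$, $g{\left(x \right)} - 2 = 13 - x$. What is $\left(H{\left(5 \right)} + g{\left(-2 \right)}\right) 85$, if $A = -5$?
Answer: $22695$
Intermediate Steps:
$g{\left(x \right)} = 15 - x$ ($g{\left(x \right)} = 2 - \left(-13 + x\right) = 15 - x$)
$H{\left(O \right)} = 2 O \left(-5 + O + O^{2}\right)$ ($H{\left(O \right)} = \left(O + \left(-5 + O O\right)\right) \left(O + O\right) = \left(O + \left(-5 + O^{2}\right)\right) 2 O = \left(-5 + O + O^{2}\right) 2 O = 2 O \left(-5 + O + O^{2}\right)$)
$\left(H{\left(5 \right)} + g{\left(-2 \right)}\right) 85 = \left(2 \cdot 5 \left(-5 + 5 + 5^{2}\right) + \left(15 - -2\right)\right) 85 = \left(2 \cdot 5 \left(-5 + 5 + 25\right) + \left(15 + 2\right)\right) 85 = \left(2 \cdot 5 \cdot 25 + 17\right) 85 = \left(250 + 17\right) 85 = 267 \cdot 85 = 22695$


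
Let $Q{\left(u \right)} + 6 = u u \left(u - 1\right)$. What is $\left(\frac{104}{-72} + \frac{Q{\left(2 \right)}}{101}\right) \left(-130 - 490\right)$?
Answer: $\frac{825220}{909} \approx 907.83$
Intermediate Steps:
$Q{\left(u \right)} = -6 + u^{2} \left(-1 + u\right)$ ($Q{\left(u \right)} = -6 + u u \left(u - 1\right) = -6 + u^{2} \left(-1 + u\right)$)
$\left(\frac{104}{-72} + \frac{Q{\left(2 \right)}}{101}\right) \left(-130 - 490\right) = \left(\frac{104}{-72} + \frac{-6 + 2^{3} - 2^{2}}{101}\right) \left(-130 - 490\right) = \left(104 \left(- \frac{1}{72}\right) + \left(-6 + 8 - 4\right) \frac{1}{101}\right) \left(-620\right) = \left(- \frac{13}{9} + \left(-6 + 8 - 4\right) \frac{1}{101}\right) \left(-620\right) = \left(- \frac{13}{9} - \frac{2}{101}\right) \left(-620\right) = \left(- \frac{1331}{909}\right) \left(-620\right) = \frac{825220}{909}$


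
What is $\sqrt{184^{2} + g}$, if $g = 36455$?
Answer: $\sqrt{70311} \approx 265.16$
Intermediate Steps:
$\sqrt{184^{2} + g} = \sqrt{184^{2} + 36455} = \sqrt{33856 + 36455} = \sqrt{70311}$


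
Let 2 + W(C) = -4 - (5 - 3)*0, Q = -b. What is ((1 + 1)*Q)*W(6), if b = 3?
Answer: 36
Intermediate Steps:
Q = -3 (Q = -1*3 = -3)
W(C) = -6 (W(C) = -2 + (-4 - (5 - 3)*0) = -2 + (-4 - 2*0) = -2 + (-4 - 1*0) = -2 + (-4 + 0) = -2 - 4 = -6)
((1 + 1)*Q)*W(6) = ((1 + 1)*(-3))*(-6) = (2*(-3))*(-6) = -6*(-6) = 36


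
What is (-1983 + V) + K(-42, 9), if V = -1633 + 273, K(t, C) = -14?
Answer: -3357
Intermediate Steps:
V = -1360
(-1983 + V) + K(-42, 9) = (-1983 - 1360) - 14 = -3343 - 14 = -3357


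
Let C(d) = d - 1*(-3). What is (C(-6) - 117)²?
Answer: 14400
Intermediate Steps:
C(d) = 3 + d (C(d) = d + 3 = 3 + d)
(C(-6) - 117)² = ((3 - 6) - 117)² = (-3 - 117)² = (-120)² = 14400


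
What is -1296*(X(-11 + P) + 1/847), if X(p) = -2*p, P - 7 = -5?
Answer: -19760112/847 ≈ -23330.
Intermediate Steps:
P = 2 (P = 7 - 5 = 2)
-1296*(X(-11 + P) + 1/847) = -1296*(-2*(-11 + 2) + 1/847) = -1296*(-2*(-9) + 1/847) = -1296*(18 + 1/847) = -1296*15247/847 = -19760112/847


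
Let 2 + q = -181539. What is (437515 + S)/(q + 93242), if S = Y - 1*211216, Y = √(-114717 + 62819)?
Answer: -75433/29433 - I*√51898/88299 ≈ -2.5629 - 0.00258*I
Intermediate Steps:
Y = I*√51898 (Y = √(-51898) = I*√51898 ≈ 227.81*I)
S = -211216 + I*√51898 (S = I*√51898 - 1*211216 = I*√51898 - 211216 = -211216 + I*√51898 ≈ -2.1122e+5 + 227.81*I)
q = -181541 (q = -2 - 181539 = -181541)
(437515 + S)/(q + 93242) = (437515 + (-211216 + I*√51898))/(-181541 + 93242) = (226299 + I*√51898)/(-88299) = (226299 + I*√51898)*(-1/88299) = -75433/29433 - I*√51898/88299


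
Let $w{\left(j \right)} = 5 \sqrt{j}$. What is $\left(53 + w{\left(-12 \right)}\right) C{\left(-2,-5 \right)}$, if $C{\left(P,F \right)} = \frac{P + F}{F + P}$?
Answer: $53 + 10 i \sqrt{3} \approx 53.0 + 17.32 i$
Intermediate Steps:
$C{\left(P,F \right)} = 1$ ($C{\left(P,F \right)} = \frac{F + P}{F + P} = 1$)
$\left(53 + w{\left(-12 \right)}\right) C{\left(-2,-5 \right)} = \left(53 + 5 \sqrt{-12}\right) 1 = \left(53 + 5 \cdot 2 i \sqrt{3}\right) 1 = \left(53 + 10 i \sqrt{3}\right) 1 = 53 + 10 i \sqrt{3}$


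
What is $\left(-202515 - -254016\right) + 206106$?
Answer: $257607$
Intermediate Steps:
$\left(-202515 - -254016\right) + 206106 = \left(-202515 + 254016\right) + 206106 = 51501 + 206106 = 257607$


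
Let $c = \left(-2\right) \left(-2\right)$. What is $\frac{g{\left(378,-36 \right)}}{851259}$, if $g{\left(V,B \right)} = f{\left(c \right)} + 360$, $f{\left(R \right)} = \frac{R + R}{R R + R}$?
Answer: $\frac{1802}{4256295} \approx 0.00042337$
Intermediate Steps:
$c = 4$
$f{\left(R \right)} = \frac{2 R}{R + R^{2}}$ ($f{\left(R \right)} = \frac{2 R}{R^{2} + R} = \frac{2 R}{R + R^{2}}$)
$g{\left(V,B \right)} = \frac{1802}{5}$ ($g{\left(V,B \right)} = \frac{2}{1 + 4} + 360 = \frac{2}{5} + 360 = \frac{1802}{5}$)
$\frac{g{\left(378,-36 \right)}}{851259} = \frac{1802}{5 \cdot 851259} = \frac{1802}{5} \cdot \frac{1}{851259} = \frac{1802}{4256295}$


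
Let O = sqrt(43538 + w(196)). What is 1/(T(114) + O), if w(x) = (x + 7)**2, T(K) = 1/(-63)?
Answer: 63/336360842 + 3969*sqrt(84747)/336360842 ≈ 0.0034353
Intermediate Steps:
T(K) = -1/63
w(x) = (7 + x)**2
O = sqrt(84747) (O = sqrt(43538 + (7 + 196)**2) = sqrt(43538 + 203**2) = sqrt(43538 + 41209) = sqrt(84747) ≈ 291.11)
1/(T(114) + O) = 1/(-1/63 + sqrt(84747))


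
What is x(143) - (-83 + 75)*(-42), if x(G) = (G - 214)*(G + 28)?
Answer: -12477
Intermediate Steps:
x(G) = (-214 + G)*(28 + G)
x(143) - (-83 + 75)*(-42) = (-5992 + 143² - 186*143) - (-83 + 75)*(-42) = (-5992 + 20449 - 26598) - (-8)*(-42) = -12141 - 1*336 = -12141 - 336 = -12477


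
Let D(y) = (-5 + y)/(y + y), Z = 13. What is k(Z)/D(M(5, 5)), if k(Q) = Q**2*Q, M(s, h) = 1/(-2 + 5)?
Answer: -2197/7 ≈ -313.86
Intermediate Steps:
M(s, h) = 1/3
k(Q) = Q**3
D(y) = (-5 + y)/(2*y) (D(y) = (-5 + y)/((2*y)) = (-5 + y)*(1/(2*y)) = (-5 + y)/(2*y))
k(Z)/D(M(5, 5)) = 13**3/(((-5 + 1/3)/(2*(1/3)))) = 2197/(((1/2)*3*(-14/3))) = 2197/(-7) = 2197*(-1/7) = -2197/7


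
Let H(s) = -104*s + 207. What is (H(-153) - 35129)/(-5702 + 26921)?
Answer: -19010/21219 ≈ -0.89590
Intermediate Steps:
H(s) = 207 - 104*s
(H(-153) - 35129)/(-5702 + 26921) = ((207 - 104*(-153)) - 35129)/(-5702 + 26921) = ((207 + 15912) - 35129)/21219 = (16119 - 35129)*(1/21219) = -19010*1/21219 = -19010/21219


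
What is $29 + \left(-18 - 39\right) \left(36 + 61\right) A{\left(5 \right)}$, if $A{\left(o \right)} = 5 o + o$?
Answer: $-165841$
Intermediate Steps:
$A{\left(o \right)} = 6 o$
$29 + \left(-18 - 39\right) \left(36 + 61\right) A{\left(5 \right)} = 29 + \left(-18 - 39\right) \left(36 + 61\right) 6 \cdot 5 = 29 + \left(-57\right) 97 \cdot 30 = 29 - 165870 = -165841$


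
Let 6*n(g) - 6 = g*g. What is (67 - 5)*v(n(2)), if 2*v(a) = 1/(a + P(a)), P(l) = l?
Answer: 93/10 ≈ 9.3000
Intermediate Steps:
n(g) = 1 + g**2/6 (n(g) = 1 + (g*g)/6 = 1 + g**2/6)
v(a) = 1/(4*a) (v(a) = 1/(2*(a + a)) = 1/(2*((2*a))) = (1/(2*a))/2 = 1/(4*a))
(67 - 5)*v(n(2)) = (67 - 5)*(1/(4*(1 + (1/6)*2**2))) = 62*(1/(4*(1 + (1/6)*4))) = 62*(1/(4*(1 + 2/3))) = 62*(1/(4*(5/3))) = 62*((1/4)*(3/5)) = 62*(3/20) = 93/10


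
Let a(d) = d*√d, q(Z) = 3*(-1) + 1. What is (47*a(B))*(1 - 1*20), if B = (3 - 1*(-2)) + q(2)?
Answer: -2679*√3 ≈ -4640.2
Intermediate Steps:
q(Z) = -2 (q(Z) = -3 + 1 = -2)
B = 3 (B = (3 - 1*(-2)) - 2 = (3 + 2) - 2 = 5 - 2 = 3)
a(d) = d^(3/2)
(47*a(B))*(1 - 1*20) = (47*3^(3/2))*(1 - 1*20) = (47*(3*√3))*(1 - 20) = (141*√3)*(-19) = -2679*√3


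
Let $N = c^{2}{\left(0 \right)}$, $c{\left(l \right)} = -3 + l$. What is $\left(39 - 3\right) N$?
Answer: $324$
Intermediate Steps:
$N = 9$ ($N = \left(-3 + 0\right)^{2} = \left(-3\right)^{2} = 9$)
$\left(39 - 3\right) N = \left(39 - 3\right) 9 = 36 \cdot 9 = 324$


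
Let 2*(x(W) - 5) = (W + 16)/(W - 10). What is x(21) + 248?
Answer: 5603/22 ≈ 254.68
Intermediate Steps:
x(W) = 5 + (16 + W)/(2*(-10 + W)) (x(W) = 5 + ((W + 16)/(W - 10))/2 = 5 + ((16 + W)/(-10 + W))/2 = 5 + (16 + W)/(2*(-10 + W)))
x(21) + 248 = (-84 + 11*21)/(2*(-10 + 21)) + 248 = (½)*(-84 + 231)/11 + 248 = (½)*(1/11)*147 + 248 = 147/22 + 248 = 5603/22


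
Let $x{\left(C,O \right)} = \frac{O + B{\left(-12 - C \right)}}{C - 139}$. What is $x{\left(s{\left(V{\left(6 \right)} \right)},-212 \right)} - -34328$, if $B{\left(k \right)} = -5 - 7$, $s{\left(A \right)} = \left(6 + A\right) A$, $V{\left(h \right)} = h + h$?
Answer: $\frac{377576}{11} \approx 34325.0$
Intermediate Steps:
$V{\left(h \right)} = 2 h$
$s{\left(A \right)} = A \left(6 + A\right)$
$B{\left(k \right)} = -12$ ($B{\left(k \right)} = -5 - 7 = -12$)
$x{\left(C,O \right)} = \frac{-12 + O}{-139 + C}$ ($x{\left(C,O \right)} = \frac{O - 12}{C - 139} = \frac{-12 + O}{-139 + C}$)
$x{\left(s{\left(V{\left(6 \right)} \right)},-212 \right)} - -34328 = \frac{-12 - 212}{-139 + 2 \cdot 6 \left(6 + 2 \cdot 6\right)} - -34328 = \frac{1}{-139 + 12 \left(6 + 12\right)} \left(-224\right) + 34328 = \frac{1}{-139 + 12 \cdot 18} \left(-224\right) + 34328 = \frac{1}{-139 + 216} \left(-224\right) + 34328 = \frac{1}{77} \left(-224\right) + 34328 = - \frac{32}{11} + 34328 = \frac{377576}{11}$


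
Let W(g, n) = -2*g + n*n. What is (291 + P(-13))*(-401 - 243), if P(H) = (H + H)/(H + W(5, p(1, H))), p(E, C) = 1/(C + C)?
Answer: -417841276/2221 ≈ -1.8813e+5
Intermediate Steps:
p(E, C) = 1/(2*C)
W(g, n) = n² - 2*g (W(g, n) = -2*g + n² = n² - 2*g)
P(H) = 2*H/(-10 + H + 1/(4*H²)) (P(H) = (H + H)/(H + ((1/(2*H))² - 2*5)) = (2*H)/(H + (1/(4*H²) - 10)) = (2*H)/(H + (-10 + 1/(4*H²))) = (2*H)/(-10 + H + 1/(4*H²)) = 2*H/(-10 + H + 1/(4*H²)))
(291 + P(-13))*(-401 - 243) = (291 + 8*(-13)³/(1 + 4*(-13)²*(-10 - 13)))*(-401 - 243) = (291 + 8*(-2197)/(1 + 4*169*(-23)))*(-644) = (291 + 8*(-2197)/(1 - 15548))*(-644) = (291 + 8*(-2197)/(-15547))*(-644) = (291 + 8*(-2197)*(-1/15547))*(-644) = (291 + 17576/15547)*(-644) = (4541753/15547)*(-644) = -417841276/2221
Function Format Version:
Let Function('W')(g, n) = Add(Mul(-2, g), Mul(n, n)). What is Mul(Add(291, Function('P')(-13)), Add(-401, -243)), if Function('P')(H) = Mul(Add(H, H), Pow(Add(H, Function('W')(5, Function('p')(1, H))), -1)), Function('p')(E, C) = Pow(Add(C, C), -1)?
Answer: Rational(-417841276, 2221) ≈ -1.8813e+5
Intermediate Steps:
Function('p')(E, C) = Mul(Rational(1, 2), Pow(C, -1)) (Function('p')(E, C) = Pow(Mul(2, C), -1) = Mul(Rational(1, 2), Pow(C, -1)))
Function('W')(g, n) = Add(Pow(n, 2), Mul(-2, g)) (Function('W')(g, n) = Add(Mul(-2, g), Pow(n, 2)) = Add(Pow(n, 2), Mul(-2, g)))
Function('P')(H) = Mul(2, H, Pow(Add(-10, H, Mul(Rational(1, 4), Pow(H, -2))), -1)) (Function('P')(H) = Mul(Add(H, H), Pow(Add(H, Add(Pow(Mul(Rational(1, 2), Pow(H, -1)), 2), Mul(-2, 5))), -1)) = Mul(Mul(2, H), Pow(Add(H, Add(Mul(Rational(1, 4), Pow(H, -2)), -10)), -1)) = Mul(Mul(2, H), Pow(Add(H, Add(-10, Mul(Rational(1, 4), Pow(H, -2)))), -1)) = Mul(Mul(2, H), Pow(Add(-10, H, Mul(Rational(1, 4), Pow(H, -2))), -1)) = Mul(2, H, Pow(Add(-10, H, Mul(Rational(1, 4), Pow(H, -2))), -1)))
Mul(Add(291, Function('P')(-13)), Add(-401, -243)) = Mul(Add(291, Mul(8, Pow(-13, 3), Pow(Add(1, Mul(4, Pow(-13, 2), Add(-10, -13))), -1))), Add(-401, -243)) = Mul(Add(291, Mul(8, -2197, Pow(Add(1, Mul(4, 169, -23)), -1))), -644) = Mul(Add(291, Mul(8, -2197, Pow(Add(1, -15548), -1))), -644) = Mul(Add(291, Mul(8, -2197, Pow(-15547, -1))), -644) = Mul(Add(291, Mul(8, -2197, Rational(-1, 15547))), -644) = Mul(Add(291, Rational(17576, 15547)), -644) = Mul(Rational(4541753, 15547), -644) = Rational(-417841276, 2221)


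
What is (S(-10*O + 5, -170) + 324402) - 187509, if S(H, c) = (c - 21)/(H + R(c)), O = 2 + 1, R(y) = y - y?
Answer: 3422516/25 ≈ 1.3690e+5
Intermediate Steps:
R(y) = 0
O = 3
S(H, c) = (-21 + c)/H (S(H, c) = (c - 21)/(H + 0) = (-21 + c)/H)
(S(-10*O + 5, -170) + 324402) - 187509 = ((-21 - 170)/(-10*3 + 5) + 324402) - 187509 = (-191/(-30 + 5) + 324402) - 187509 = (-191/(-25) + 324402) - 187509 = (-1/25*(-191) + 324402) - 187509 = (191/25 + 324402) - 187509 = 8110241/25 - 187509 = 3422516/25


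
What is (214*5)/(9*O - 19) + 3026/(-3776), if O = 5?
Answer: 990411/24544 ≈ 40.352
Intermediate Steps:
(214*5)/(9*O - 19) + 3026/(-3776) = (214*5)/(9*5 - 19) + 3026/(-3776) = 1070/(45 - 19) + 3026*(-1/3776) = 1070/26 - 1513/1888 = 1070*(1/26) - 1513/1888 = 535/13 - 1513/1888 = 990411/24544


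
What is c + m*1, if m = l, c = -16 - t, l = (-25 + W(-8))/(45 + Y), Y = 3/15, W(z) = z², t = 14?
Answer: -6585/226 ≈ -29.137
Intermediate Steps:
Y = ⅕ (Y = 3*(1/15) = ⅕ ≈ 0.20000)
l = 195/226 (l = (-25 + (-8)²)/(45 + ⅕) = (-25 + 64)/(226/5) = 39*(5/226) = 195/226 ≈ 0.86283)
c = -30 (c = -16 - 1*14 = -16 - 14 = -30)
m = 195/226 ≈ 0.86283
c + m*1 = -30 + (195/226)*1 = -30 + 195/226 = -6585/226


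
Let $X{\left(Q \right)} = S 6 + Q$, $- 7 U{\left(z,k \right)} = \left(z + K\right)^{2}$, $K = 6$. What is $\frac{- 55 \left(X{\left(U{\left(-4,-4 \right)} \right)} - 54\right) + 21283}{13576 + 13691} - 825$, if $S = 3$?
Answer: $- \frac{157303864}{190869} \approx -824.15$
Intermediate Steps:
$U{\left(z,k \right)} = - \frac{\left(6 + z\right)^{2}}{7}$ ($U{\left(z,k \right)} = - \frac{\left(z + 6\right)^{2}}{7} = - \frac{\left(6 + z\right)^{2}}{7}$)
$X{\left(Q \right)} = 18 + Q$ ($X{\left(Q \right)} = 3 \cdot 6 + Q = 18 + Q$)
$\frac{- 55 \left(X{\left(U{\left(-4,-4 \right)} \right)} - 54\right) + 21283}{13576 + 13691} - 825 = \frac{- 55 \left(\left(18 - \frac{\left(6 - 4\right)^{2}}{7}\right) - 54\right) + 21283}{13576 + 13691} - 825 = \frac{- 55 \left(\left(18 - \frac{2^{2}}{7}\right) - 54\right) + 21283}{27267} - 825 = \left(- 55 \left(\left(18 - \frac{4}{7}\right) - 54\right) + 21283\right) \frac{1}{27267} - 825 = \left(- 55 \left(\frac{122}{7} - 54\right) + 21283\right) \frac{1}{27267} - 825 = \left(\left(-55\right) \left(- \frac{256}{7}\right) + 21283\right) \frac{1}{27267} - 825 = \left(\frac{14080}{7} + 21283\right) \frac{1}{27267} - 825 = \frac{163061}{7} \cdot \frac{1}{27267} - 825 = \frac{163061}{190869} - 825 = - \frac{157303864}{190869}$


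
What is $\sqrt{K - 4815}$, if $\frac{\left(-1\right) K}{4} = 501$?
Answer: $i \sqrt{6819} \approx 82.577 i$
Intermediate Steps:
$K = -2004$ ($K = \left(-4\right) 501 = -2004$)
$\sqrt{K - 4815} = \sqrt{-2004 - 4815} = \sqrt{-6819} = i \sqrt{6819}$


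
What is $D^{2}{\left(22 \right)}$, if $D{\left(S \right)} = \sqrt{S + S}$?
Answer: $44$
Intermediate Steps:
$D{\left(S \right)} = \sqrt{2} \sqrt{S}$ ($D{\left(S \right)} = \sqrt{2 S} = \sqrt{2} \sqrt{S}$)
$D^{2}{\left(22 \right)} = \left(\sqrt{2} \sqrt{22}\right)^{2} = \left(2 \sqrt{11}\right)^{2} = 44$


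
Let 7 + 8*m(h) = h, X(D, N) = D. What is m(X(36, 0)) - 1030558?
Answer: -8244435/8 ≈ -1.0306e+6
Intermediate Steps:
m(h) = -7/8 + h/8
m(X(36, 0)) - 1030558 = (-7/8 + (⅛)*36) - 1030558 = (-7/8 + 9/2) - 1030558 = 29/8 - 1030558 = -8244435/8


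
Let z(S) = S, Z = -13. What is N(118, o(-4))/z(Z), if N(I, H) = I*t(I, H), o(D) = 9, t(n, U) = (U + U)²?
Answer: -38232/13 ≈ -2940.9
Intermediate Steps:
t(n, U) = 4*U² (t(n, U) = (2*U)² = 4*U²)
N(I, H) = 4*I*H² (N(I, H) = I*(4*H²) = 4*I*H²)
N(118, o(-4))/z(Z) = (4*118*9²)/(-13) = (4*118*81)*(-1/13) = 38232*(-1/13) = -38232/13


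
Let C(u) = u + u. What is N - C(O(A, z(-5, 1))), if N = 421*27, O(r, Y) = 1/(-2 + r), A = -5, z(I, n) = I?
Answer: 79571/7 ≈ 11367.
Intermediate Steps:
N = 11367
C(u) = 2*u
N - C(O(A, z(-5, 1))) = 11367 - 2/(-2 - 5) = 11367 - 2/(-7) = 11367 - 2*(-1)/7 = 11367 - 1*(-2/7) = 11367 + 2/7 = 79571/7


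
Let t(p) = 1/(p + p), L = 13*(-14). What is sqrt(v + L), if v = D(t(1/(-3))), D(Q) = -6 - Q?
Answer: I*sqrt(746)/2 ≈ 13.656*I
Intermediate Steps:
L = -182
t(p) = 1/(2*p)
v = -9/2 (v = -6 - 1/(2*(1/(-3))) = -6 - 1/(2*(-1/3)) = -6 - (-3)/2 = -6 - 1*(-3/2) = -6 + 3/2 = -9/2 ≈ -4.5000)
sqrt(v + L) = sqrt(-9/2 - 182) = sqrt(-373/2) = I*sqrt(746)/2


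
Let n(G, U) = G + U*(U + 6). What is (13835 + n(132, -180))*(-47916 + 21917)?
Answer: -1177416713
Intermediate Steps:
n(G, U) = G + U*(6 + U)
(13835 + n(132, -180))*(-47916 + 21917) = (13835 + (132 + (-180)² + 6*(-180)))*(-47916 + 21917) = (13835 + (132 + 32400 - 1080))*(-25999) = (13835 + 31452)*(-25999) = 45287*(-25999) = -1177416713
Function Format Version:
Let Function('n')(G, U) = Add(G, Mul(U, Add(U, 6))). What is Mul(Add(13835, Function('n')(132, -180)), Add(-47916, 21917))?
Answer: -1177416713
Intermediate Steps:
Function('n')(G, U) = Add(G, Mul(U, Add(6, U)))
Mul(Add(13835, Function('n')(132, -180)), Add(-47916, 21917)) = Mul(Add(13835, Add(132, Pow(-180, 2), Mul(6, -180))), Add(-47916, 21917)) = Mul(Add(13835, Add(132, 32400, -1080)), -25999) = Mul(Add(13835, 31452), -25999) = Mul(45287, -25999) = -1177416713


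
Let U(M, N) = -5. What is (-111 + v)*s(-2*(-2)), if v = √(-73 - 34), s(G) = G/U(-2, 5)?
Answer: 444/5 - 4*I*√107/5 ≈ 88.8 - 8.2753*I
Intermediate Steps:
s(G) = -G/5 (s(G) = G/(-5) = G*(-⅕) = -G/5)
v = I*√107 (v = √(-107) = I*√107 ≈ 10.344*I)
(-111 + v)*s(-2*(-2)) = (-111 + I*√107)*(-(-2)*(-2)/5) = (-111 + I*√107)*(-⅕*4) = (-111 + I*√107)*(-⅘) = 444/5 - 4*I*√107/5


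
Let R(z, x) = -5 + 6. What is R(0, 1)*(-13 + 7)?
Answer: -6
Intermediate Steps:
R(z, x) = 1
R(0, 1)*(-13 + 7) = 1*(-13 + 7) = 1*(-6) = -6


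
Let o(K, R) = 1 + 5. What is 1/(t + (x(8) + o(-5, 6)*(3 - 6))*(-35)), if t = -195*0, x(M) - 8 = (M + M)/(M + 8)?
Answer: 1/315 ≈ 0.0031746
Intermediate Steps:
o(K, R) = 6
x(M) = 8 + 2*M/(8 + M) (x(M) = 8 + (M + M)/(M + 8) = 8 + (2*M)/(8 + M) = 8 + 2*M/(8 + M))
t = 0
1/(t + (x(8) + o(-5, 6)*(3 - 6))*(-35)) = 1/(0 + (2*(32 + 5*8)/(8 + 8) + 6*(3 - 6))*(-35)) = 1/(0 + (2*(32 + 40)/16 + 6*(-3))*(-35)) = 1/(0 + (2*(1/16)*72 - 18)*(-35)) = 1/(0 + (9 - 18)*(-35)) = 1/(0 - 9*(-35)) = 1/(0 + 315) = 1/315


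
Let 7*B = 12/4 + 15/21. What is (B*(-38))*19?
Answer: -18772/49 ≈ -383.10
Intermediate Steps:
B = 26/49 (B = (12/4 + 15/21)/7 = (12*(¼) + 15*(1/21))/7 = (3 + 5/7)/7 = (⅐)*(26/7) = 26/49 ≈ 0.53061)
(B*(-38))*19 = ((26/49)*(-38))*19 = -988/49*19 = -18772/49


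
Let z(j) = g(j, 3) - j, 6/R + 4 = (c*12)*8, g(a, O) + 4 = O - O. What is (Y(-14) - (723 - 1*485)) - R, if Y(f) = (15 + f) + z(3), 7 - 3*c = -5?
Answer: -46363/190 ≈ -244.02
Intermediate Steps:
c = 4 (c = 7/3 - ⅓*(-5) = 7/3 + 5/3 = 4)
g(a, O) = -4 (g(a, O) = -4 + (O - O) = -4 + 0 = -4)
R = 3/190 (R = 6/(-4 + (4*12)*8) = 6/(-4 + 48*8) = 6/(-4 + 384) = 6/380 = 6*(1/380) = 3/190 ≈ 0.015789)
z(j) = -4 - j
Y(f) = 8 + f (Y(f) = (15 + f) + (-4 - 1*3) = (15 + f) + (-4 - 3) = (15 + f) - 7 = 8 + f)
(Y(-14) - (723 - 1*485)) - R = ((8 - 14) - (723 - 1*485)) - 1*3/190 = (-6 - (723 - 485)) - 3/190 = (-6 - 1*238) - 3/190 = (-6 - 238) - 3/190 = -244 - 3/190 = -46363/190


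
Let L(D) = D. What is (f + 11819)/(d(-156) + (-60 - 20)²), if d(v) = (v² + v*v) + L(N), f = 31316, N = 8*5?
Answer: 43135/55112 ≈ 0.78268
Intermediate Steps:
N = 40
d(v) = 40 + 2*v² (d(v) = (v² + v*v) + 40 = (v² + v²) + 40 = 2*v² + 40 = 40 + 2*v²)
(f + 11819)/(d(-156) + (-60 - 20)²) = (31316 + 11819)/((40 + 2*(-156)²) + (-60 - 20)²) = 43135/((40 + 2*24336) + (-80)²) = 43135/((40 + 48672) + 6400) = 43135/(48712 + 6400) = 43135/55112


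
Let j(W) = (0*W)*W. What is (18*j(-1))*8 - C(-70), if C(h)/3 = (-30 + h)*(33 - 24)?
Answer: 2700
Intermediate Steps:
j(W) = 0 (j(W) = 0*W = 0)
C(h) = -810 + 27*h (C(h) = 3*((-30 + h)*(33 - 24)) = 3*((-30 + h)*9) = 3*(-270 + 9*h) = -810 + 27*h)
(18*j(-1))*8 - C(-70) = (18*0)*8 - (-810 + 27*(-70)) = 0*8 - (-810 - 1890) = 0 - 1*(-2700) = 0 + 2700 = 2700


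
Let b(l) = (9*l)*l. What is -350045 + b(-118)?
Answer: -224729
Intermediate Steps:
b(l) = 9*l²
-350045 + b(-118) = -350045 + 9*(-118)² = -350045 + 9*13924 = -350045 + 125316 = -224729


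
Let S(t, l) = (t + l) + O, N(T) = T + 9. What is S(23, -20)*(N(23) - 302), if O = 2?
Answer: -1350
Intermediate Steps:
N(T) = 9 + T
S(t, l) = 2 + l + t (S(t, l) = (t + l) + 2 = (l + t) + 2 = 2 + l + t)
S(23, -20)*(N(23) - 302) = (2 - 20 + 23)*((9 + 23) - 302) = 5*(32 - 302) = 5*(-270) = -1350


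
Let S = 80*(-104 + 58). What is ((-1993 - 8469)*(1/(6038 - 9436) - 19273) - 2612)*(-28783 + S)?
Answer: -11120913132244371/1699 ≈ -6.5456e+12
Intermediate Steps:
S = -3680 (S = 80*(-46) = -3680)
((-1993 - 8469)*(1/(6038 - 9436) - 19273) - 2612)*(-28783 + S) = ((-1993 - 8469)*(1/(6038 - 9436) - 19273) - 2612)*(-28783 - 3680) = (-10462*(1/(-3398) - 19273) - 2612)*(-32463) = (-10462*(-1/3398 - 19273) - 2612)*(-32463) = (-10462*(-65489655/3398) - 2612)*(-32463) = (342576385305/1699 - 2612)*(-32463) = (342571947517/1699)*(-32463) = -11120913132244371/1699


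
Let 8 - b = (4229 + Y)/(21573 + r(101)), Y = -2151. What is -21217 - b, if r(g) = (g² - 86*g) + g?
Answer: -492184447/23189 ≈ -21225.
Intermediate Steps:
r(g) = g² - 85*g
b = 183434/23189 (b = 8 - (4229 - 2151)/(21573 + 101*(-85 + 101)) = 8 - 2078/(21573 + 101*16) = 8 - 2078/(21573 + 1616) = 8 - 2078/23189 = 183434/23189 ≈ 7.9104)
-21217 - b = -21217 - 1*183434/23189 = -21217 - 183434/23189 = -492184447/23189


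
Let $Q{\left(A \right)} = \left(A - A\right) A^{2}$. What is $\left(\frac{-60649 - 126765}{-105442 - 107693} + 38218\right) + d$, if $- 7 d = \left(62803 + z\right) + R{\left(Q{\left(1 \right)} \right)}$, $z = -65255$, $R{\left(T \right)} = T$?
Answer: $\frac{57543072928}{1491945} \approx 38569.0$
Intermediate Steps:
$Q{\left(A \right)} = 0$ ($Q{\left(A \right)} = 0 A^{2} = 0$)
$d = \frac{2452}{7}$ ($d = - \frac{\left(62803 - 65255\right) + 0}{7} = - \frac{-2452 + 0}{7} = \left(- \frac{1}{7}\right) \left(-2452\right) = \frac{2452}{7} \approx 350.29$)
$\left(\frac{-60649 - 126765}{-105442 - 107693} + 38218\right) + d = \left(\frac{-60649 - 126765}{-105442 - 107693} + 38218\right) + \frac{2452}{7} = \left(- \frac{187414}{-213135} + 38218\right) + \frac{2452}{7} = \left(\left(-187414\right) \left(- \frac{1}{213135}\right) + 38218\right) + \frac{2452}{7} = \left(\frac{187414}{213135} + 38218\right) + \frac{2452}{7} = \frac{8145780844}{213135} + \frac{2452}{7} = \frac{57543072928}{1491945}$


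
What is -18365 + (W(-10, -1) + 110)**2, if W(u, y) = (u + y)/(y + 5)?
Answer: -109799/16 ≈ -6862.4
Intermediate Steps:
W(u, y) = (u + y)/(5 + y)
-18365 + (W(-10, -1) + 110)**2 = -18365 + ((-10 - 1)/(5 - 1) + 110)**2 = -18365 + (-11/4 + 110)**2 = -18365 + (429/4)**2 = -18365 + 184041/16 = -109799/16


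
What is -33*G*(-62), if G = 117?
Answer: 239382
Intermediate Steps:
-33*G*(-62) = -33*117*(-62) = -3861*(-62) = 239382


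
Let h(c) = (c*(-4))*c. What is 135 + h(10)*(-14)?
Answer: 5735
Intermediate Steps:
h(c) = -4*c² (h(c) = (-4*c)*c = -4*c²)
135 + h(10)*(-14) = 135 - 4*10²*(-14) = 135 - 4*100*(-14) = 135 - 400*(-14) = 135 + 5600 = 5735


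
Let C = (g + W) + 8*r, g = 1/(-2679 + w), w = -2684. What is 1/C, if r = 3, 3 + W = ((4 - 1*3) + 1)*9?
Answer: 5363/209156 ≈ 0.025641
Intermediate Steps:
W = 15 (W = -3 + ((4 - 1*3) + 1)*9 = -3 + ((4 - 3) + 1)*9 = -3 + (1 + 1)*9 = -3 + 2*9 = -3 + 18 = 15)
g = -1/5363 (g = 1/(-2679 - 2684) = 1/(-5363) = -1/5363 ≈ -0.00018646)
C = 209156/5363 (C = (-1/5363 + 15) + 8*3 = 80444/5363 + 24 = 209156/5363 ≈ 39.000)
1/C = 1/(209156/5363) = 5363/209156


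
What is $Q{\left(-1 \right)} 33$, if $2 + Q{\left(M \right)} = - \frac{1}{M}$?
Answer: $-33$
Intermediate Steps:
$Q{\left(M \right)} = -2 - \frac{1}{M}$
$Q{\left(-1 \right)} 33 = \left(-2 - \frac{1}{-1}\right) 33 = \left(-2 - -1\right) 33 = \left(-2 + 1\right) 33 = \left(-1\right) 33 = -33$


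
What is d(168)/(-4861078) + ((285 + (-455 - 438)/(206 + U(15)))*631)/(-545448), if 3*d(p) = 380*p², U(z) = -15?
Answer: -134170306943719/126607466783076 ≈ -1.0597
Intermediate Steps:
d(p) = 380*p²/3 (d(p) = (380*p²)/3 = 380*p²/3)
d(168)/(-4861078) + ((285 + (-455 - 438)/(206 + U(15)))*631)/(-545448) = ((380/3)*168²)/(-4861078) + ((285 + (-455 - 438)/(206 - 15))*631)/(-545448) = ((380/3)*28224)*(-1/4861078) + ((285 - 893/191)*631)*(-1/545448) = 3575040*(-1/4861078) + ((285 - 893*1/191)*631)*(-1/545448) = -1787520/2430539 + ((285 - 893/191)*631)*(-1/545448) = -1787520/2430539 + ((53542/191)*631)*(-1/545448) = -1787520/2430539 + (33785002/191)*(-1/545448) = -1787520/2430539 - 16892501/52090284 = -134170306943719/126607466783076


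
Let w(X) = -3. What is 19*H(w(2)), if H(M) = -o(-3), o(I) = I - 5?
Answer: 152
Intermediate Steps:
o(I) = -5 + I
H(M) = 8 (H(M) = -(-5 - 3) = -1*(-8) = 8)
19*H(w(2)) = 19*8 = 152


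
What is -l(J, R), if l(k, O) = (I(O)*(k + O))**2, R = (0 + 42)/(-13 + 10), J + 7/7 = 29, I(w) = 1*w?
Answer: -38416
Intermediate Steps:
I(w) = w
J = 28 (J = -1 + 29 = 28)
R = -14 (R = 42/(-3) = 42*(-1/3) = -14)
l(k, O) = O**2*(O + k)**2 (l(k, O) = (O*(k + O))**2 = (O*(O + k))**2 = O**2*(O + k)**2)
-l(J, R) = -(-14)**2*(-14 + 28)**2 = -196*14**2 = -196*196 = -1*38416 = -38416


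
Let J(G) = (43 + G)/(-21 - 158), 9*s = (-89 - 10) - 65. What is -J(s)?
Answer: 223/1611 ≈ 0.13842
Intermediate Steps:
s = -164/9 (s = ((-89 - 10) - 65)/9 = (-99 - 65)/9 = (⅑)*(-164) = -164/9 ≈ -18.222)
J(G) = -43/179 - G/179 (J(G) = (43 + G)/(-179) = (43 + G)*(-1/179) = -43/179 - G/179)
-J(s) = -(-43/179 - 1/179*(-164/9)) = -(-43/179 + 164/1611) = -1*(-223/1611) = 223/1611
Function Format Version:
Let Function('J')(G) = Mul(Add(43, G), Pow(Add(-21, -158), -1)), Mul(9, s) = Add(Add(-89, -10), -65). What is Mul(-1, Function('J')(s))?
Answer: Rational(223, 1611) ≈ 0.13842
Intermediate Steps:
s = Rational(-164, 9) (s = Mul(Rational(1, 9), Add(Add(-89, -10), -65)) = Mul(Rational(1, 9), Add(-99, -65)) = Mul(Rational(1, 9), -164) = Rational(-164, 9) ≈ -18.222)
Function('J')(G) = Add(Rational(-43, 179), Mul(Rational(-1, 179), G)) (Function('J')(G) = Mul(Add(43, G), Pow(-179, -1)) = Mul(Add(43, G), Rational(-1, 179)) = Add(Rational(-43, 179), Mul(Rational(-1, 179), G)))
Mul(-1, Function('J')(s)) = Mul(-1, Add(Rational(-43, 179), Mul(Rational(-1, 179), Rational(-164, 9)))) = Mul(-1, Add(Rational(-43, 179), Rational(164, 1611))) = Mul(-1, Rational(-223, 1611)) = Rational(223, 1611)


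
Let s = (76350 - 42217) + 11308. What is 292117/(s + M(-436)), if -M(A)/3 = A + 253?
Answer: 41731/6570 ≈ 6.3518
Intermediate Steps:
M(A) = -759 - 3*A (M(A) = -3*(A + 253) = -3*(253 + A) = -759 - 3*A)
s = 45441 (s = 34133 + 11308 = 45441)
292117/(s + M(-436)) = 292117/(45441 + (-759 - 3*(-436))) = 292117/(45441 + (-759 + 1308)) = 292117/(45441 + 549) = 292117/45990 = 292117*(1/45990) = 41731/6570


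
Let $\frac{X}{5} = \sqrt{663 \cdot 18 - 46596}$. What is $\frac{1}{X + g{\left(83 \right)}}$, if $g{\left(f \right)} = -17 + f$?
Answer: $\frac{11}{145151} - \frac{5 i \sqrt{34662}}{870906} \approx 7.5783 \cdot 10^{-5} - 0.0010689 i$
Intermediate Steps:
$X = 5 i \sqrt{34662}$ ($X = 5 \sqrt{663 \cdot 18 - 46596} = 5 \sqrt{11934 - 46596} = 5 \sqrt{-34662} = 5 i \sqrt{34662} \approx 930.89 i$)
$\frac{1}{X + g{\left(83 \right)}} = \frac{1}{5 i \sqrt{34662} + \left(-17 + 83\right)} = \frac{1}{5 i \sqrt{34662} + 66} = \frac{1}{66 + 5 i \sqrt{34662}}$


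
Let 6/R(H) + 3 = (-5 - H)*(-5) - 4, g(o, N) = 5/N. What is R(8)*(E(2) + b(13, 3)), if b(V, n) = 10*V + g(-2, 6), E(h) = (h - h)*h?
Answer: 785/58 ≈ 13.534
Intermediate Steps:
E(h) = 0 (E(h) = 0*h = 0)
b(V, n) = ⅚ + 10*V (b(V, n) = 10*V + 5/6 = 10*V + 5*(⅙) = 10*V + ⅚ = ⅚ + 10*V)
R(H) = 6/(18 + 5*H) (R(H) = 6/(-3 + ((-5 - H)*(-5) - 4)) = 6/(-3 + ((25 + 5*H) - 4)) = 6/(-3 + (21 + 5*H)) = 6/(18 + 5*H))
R(8)*(E(2) + b(13, 3)) = (6/(18 + 5*8))*(0 + (⅚ + 10*13)) = (6/(18 + 40))*(0 + (⅚ + 130)) = (6/58)*(0 + 785/6) = (6*(1/58))*(785/6) = (3/29)*(785/6) = 785/58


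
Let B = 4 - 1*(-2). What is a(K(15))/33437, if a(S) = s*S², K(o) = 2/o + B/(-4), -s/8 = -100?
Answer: 13448/300933 ≈ 0.044688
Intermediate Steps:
B = 6 (B = 4 + 2 = 6)
s = 800 (s = -8*(-100) = 800)
K(o) = -3/2 + 2/o (K(o) = 2/o + 6/(-4) = 2/o + 6*(-¼) = 2/o - 3/2 = -3/2 + 2/o)
a(S) = 800*S²
a(K(15))/33437 = (800*(-3/2 + 2/15)²)/33437 = (800*(-3/2 + 2*(1/15))²)*(1/33437) = (800*(-3/2 + 2/15)²)*(1/33437) = (800*(-41/30)²)*(1/33437) = (800*(1681/900))*(1/33437) = (13448/9)*(1/33437) = 13448/300933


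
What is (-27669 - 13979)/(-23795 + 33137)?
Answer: -20824/4671 ≈ -4.4581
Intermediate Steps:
(-27669 - 13979)/(-23795 + 33137) = -41648/9342 = -41648*1/9342 = -20824/4671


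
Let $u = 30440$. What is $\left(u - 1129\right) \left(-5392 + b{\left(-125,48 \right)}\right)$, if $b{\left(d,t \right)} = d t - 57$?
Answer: $-335581639$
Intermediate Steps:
$b{\left(d,t \right)} = -57 + d t$
$\left(u - 1129\right) \left(-5392 + b{\left(-125,48 \right)}\right) = \left(30440 - 1129\right) \left(-5392 - 6057\right) = 29311 \left(-5392 - 6057\right) = 29311 \left(-11449\right) = -335581639$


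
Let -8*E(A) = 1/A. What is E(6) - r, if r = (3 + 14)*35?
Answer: -28561/48 ≈ -595.02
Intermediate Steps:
E(A) = -1/(8*A)
r = 595 (r = 17*35 = 595)
E(6) - r = -⅛/6 - 1*595 = -⅛*⅙ - 595 = -1/48 - 595 = -28561/48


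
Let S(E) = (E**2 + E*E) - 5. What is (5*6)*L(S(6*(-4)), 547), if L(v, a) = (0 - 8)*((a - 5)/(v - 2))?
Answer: -26016/229 ≈ -113.61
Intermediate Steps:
S(E) = -5 + 2*E**2 (S(E) = (E**2 + E**2) - 5 = 2*E**2 - 5 = -5 + 2*E**2)
L(v, a) = -8*(-5 + a)/(-2 + v)
(5*6)*L(S(6*(-4)), 547) = (5*6)*(8*(5 - 1*547)/(-2 + (-5 + 2*(6*(-4))**2))) = 30*(8*(5 - 547)/(-2 + (-5 + 2*(-24)**2))) = 30*(8*(-542)/(-2 + (-5 + 2*576))) = 30*(8*(-542)/(-2 + (-5 + 1152))) = 30*(8*(-542)/(-2 + 1147)) = 30*(8*(-542)/1145) = 30*(8*(1/1145)*(-542)) = 30*(-4336/1145) = -26016/229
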